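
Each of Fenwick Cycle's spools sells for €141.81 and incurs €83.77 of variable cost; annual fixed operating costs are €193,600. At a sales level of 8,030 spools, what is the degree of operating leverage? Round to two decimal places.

At 8,030 units, contribution = 8,030 × €58.04 = €466,061.20.
Operating income = contribution − fixed costs = €466,061.20 − €193,600 = €272,461.20.
Degree of operating leverage = €466,061.20 / €272,461.20 = 1.7106.

1.71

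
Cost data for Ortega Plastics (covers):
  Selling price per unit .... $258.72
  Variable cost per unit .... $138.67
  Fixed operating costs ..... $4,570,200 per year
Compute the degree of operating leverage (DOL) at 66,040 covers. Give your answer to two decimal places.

Total contribution margin = 66,040 × $120.05 = $7,928,102.00.
Operating income = contribution − fixed costs = $7,928,102.00 − $4,570,200 = $3,357,902.00.
So DOL = total CM / EBIT = $7,928,102.00 / $3,357,902.00 = 2.3610.

2.36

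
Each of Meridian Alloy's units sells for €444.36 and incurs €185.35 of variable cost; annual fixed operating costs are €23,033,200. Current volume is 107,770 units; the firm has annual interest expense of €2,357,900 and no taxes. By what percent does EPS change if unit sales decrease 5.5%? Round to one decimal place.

Contribution at this volume is 107,770 × €259.01 = €27,913,507.70.
Operating income = contribution − fixed costs = €27,913,507.70 − €23,033,200 = €4,880,307.70.
After interest of €2,357,900.00, pre-tax earnings = €2,522,407.70.
Degree of combined leverage = contribution ÷ (EBIT − I) = €27,913,507.70 ÷ €2,522,407.70 = 11.0662.
%ΔEPS = DCL × %ΔSales = 11.0662 × -5.5% = -60.9%.

-60.9%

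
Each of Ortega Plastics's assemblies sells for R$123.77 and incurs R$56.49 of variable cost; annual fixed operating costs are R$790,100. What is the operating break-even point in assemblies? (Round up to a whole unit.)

11,744 assemblies

Contribution margin per unit = R$123.77 − R$56.49 = R$67.28.
Break-even volume = fixed costs ÷ CM per unit = R$790,100 ÷ R$67.28 = 11,743.46, so 11,744 assemblies.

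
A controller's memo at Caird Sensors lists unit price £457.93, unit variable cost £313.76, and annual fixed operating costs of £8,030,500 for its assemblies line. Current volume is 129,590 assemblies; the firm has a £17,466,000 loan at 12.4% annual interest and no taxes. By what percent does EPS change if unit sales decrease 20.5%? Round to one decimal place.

At 129,590 units, contribution = 129,590 × £144.17 = £18,682,990.30.
EBIT = £18,682,990.30 − £8,030,500 = £10,652,490.30.
Interest = £2,165,784.00, so EBIT − I = £8,486,706.30.
DCL = total CM / (EBIT − I) = £18,682,990.30 / £8,486,706.30 = 2.2014.
%ΔEPS = DCL × %ΔSales = 2.2014 × -20.5% = -45.1%.

-45.1%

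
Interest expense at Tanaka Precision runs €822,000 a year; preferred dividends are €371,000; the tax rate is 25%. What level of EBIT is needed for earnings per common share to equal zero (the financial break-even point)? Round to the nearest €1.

Preferred dividends are paid after tax, so their pre-tax equivalent is €371,000 ÷ (1 − 0.25) = €494,666.67.
Financial break-even EBIT = interest + D_p ÷ (1 − t) = €822,000 + €494,666.67 = €1,316,666.67.

€1,316,667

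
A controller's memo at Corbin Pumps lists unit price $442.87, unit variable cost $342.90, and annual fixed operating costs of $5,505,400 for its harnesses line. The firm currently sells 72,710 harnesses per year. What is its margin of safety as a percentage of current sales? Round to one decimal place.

Contribution margin per unit = $442.87 − $342.90 = $99.97. Break-even units = $5,505,400 ÷ $99.97 = 55,070.52; break-even revenue = 55,070.52 × $442.87 = $24,389,081.70.
Actual sales revenue = 72,710 × $442.87 = $32,201,077.70.
Margin of safety = ($32,201,077.70 − $24,389,081.70) ÷ $32,201,077.70 = 24.3%.

24.3%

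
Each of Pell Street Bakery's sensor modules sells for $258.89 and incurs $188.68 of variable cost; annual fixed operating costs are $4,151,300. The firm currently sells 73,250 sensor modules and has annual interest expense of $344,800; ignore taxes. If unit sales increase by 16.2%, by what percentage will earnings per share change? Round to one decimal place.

+128.8%

Total contribution margin = 73,250 × $70.21 = $5,142,882.50.
EBIT = $5,142,882.50 − $4,151,300 = $991,582.50.
After interest of $344,800.00, pre-tax earnings = $646,782.50.
DCL = total CM / (EBIT − I) = $5,142,882.50 / $646,782.50 = 7.9515.
EPS therefore changes by 7.9515 × (+16.2%) = +128.8%.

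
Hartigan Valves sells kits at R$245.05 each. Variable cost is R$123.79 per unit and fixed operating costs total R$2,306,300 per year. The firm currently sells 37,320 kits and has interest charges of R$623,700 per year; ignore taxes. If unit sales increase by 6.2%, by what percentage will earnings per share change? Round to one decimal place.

At 37,320 units, contribution = 37,320 × R$121.26 = R$4,525,423.20.
Subtracting fixed costs: EBIT = R$4,525,423.20 − R$2,306,300 = R$2,219,123.20.
Interest = R$623,700.00, so EBIT − I = R$1,595,423.20.
DCL = total CM / (EBIT − I) = R$4,525,423.20 / R$1,595,423.20 = 2.8365.
EPS therefore changes by 2.8365 × (+6.2%) = +17.6%.

+17.6%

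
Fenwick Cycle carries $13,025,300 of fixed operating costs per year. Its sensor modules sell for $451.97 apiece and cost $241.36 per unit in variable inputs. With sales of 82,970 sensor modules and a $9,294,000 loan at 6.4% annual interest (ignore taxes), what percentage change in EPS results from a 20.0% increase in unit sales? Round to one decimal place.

+90.7%

Contribution at this volume is 82,970 × $210.61 = $17,474,311.70.
Subtracting fixed costs: EBIT = $17,474,311.70 − $13,025,300 = $4,449,011.70.
After interest of $594,816.00, pre-tax earnings = $3,854,195.70.
DCL = total CM / (EBIT − I) = $17,474,311.70 / $3,854,195.70 = 4.5338.
EPS therefore changes by 4.5338 × (+20.0%) = +90.7%.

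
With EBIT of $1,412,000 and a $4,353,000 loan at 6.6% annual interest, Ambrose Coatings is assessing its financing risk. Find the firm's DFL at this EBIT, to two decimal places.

1.26

Annual interest charges come to $287,298.00.
Degree of financial leverage = EBIT / (EBIT − interest) = $1,412,000 / $1,124,702.00 = 1.2554.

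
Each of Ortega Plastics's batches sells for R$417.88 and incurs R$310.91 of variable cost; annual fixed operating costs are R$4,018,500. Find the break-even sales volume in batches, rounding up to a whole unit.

Unit CM = price − variable cost = R$417.88 − R$310.91 = R$106.97.
Units to break even: R$4,018,500 ÷ R$106.97 = 37,566.61, rounded up to 37,567.

37,567 batches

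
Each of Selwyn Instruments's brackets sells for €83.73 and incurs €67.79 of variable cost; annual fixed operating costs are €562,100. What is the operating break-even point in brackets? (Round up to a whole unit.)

35,264 brackets

Unit CM = price − variable cost = €83.73 − €67.79 = €15.94.
Break-even volume = fixed costs ÷ CM per unit = €562,100 ÷ €15.94 = 35,263.49, so 35,264 brackets.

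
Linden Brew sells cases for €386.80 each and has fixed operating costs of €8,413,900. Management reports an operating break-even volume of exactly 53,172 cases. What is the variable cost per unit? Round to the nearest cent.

At break-even, FC = Q × (P − VC), so P − VC = €8,413,900 ÷ 53,172 = €158.2393.
Hence VC = price − CM = €386.80 − €158.2393 = €228.56.

€228.56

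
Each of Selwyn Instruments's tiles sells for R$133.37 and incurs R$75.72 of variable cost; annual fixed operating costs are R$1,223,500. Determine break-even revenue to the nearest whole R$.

R$2,830,498

Contribution margin per unit = R$133.37 − R$75.72 = R$57.65, a CM ratio of R$57.65 ÷ R$133.37 = 0.4323.
Break-even revenue = fixed costs × price ÷ CM = R$1,223,500 × R$133.37 ÷ R$57.65 = R$2,830,498.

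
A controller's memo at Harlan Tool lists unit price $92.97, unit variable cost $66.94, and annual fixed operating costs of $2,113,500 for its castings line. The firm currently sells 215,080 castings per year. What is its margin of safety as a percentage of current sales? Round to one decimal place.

Each unit contributes $92.97 − $66.94 = $26.03. Break-even units = $2,113,500 ÷ $26.03 = 81,194.78; break-even revenue = 81,194.78 × $92.97 = $7,548,678.26.
Current sales = 215,080 × $92.97 = $19,995,987.60.
Margin of safety = ($19,995,987.60 − $7,548,678.26) ÷ $19,995,987.60 = 62.2%.

62.2%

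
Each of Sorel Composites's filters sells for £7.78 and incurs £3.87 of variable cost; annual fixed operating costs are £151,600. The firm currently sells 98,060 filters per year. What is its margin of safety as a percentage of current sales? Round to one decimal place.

Each unit contributes £7.78 − £3.87 = £3.91. Break-even units = £151,600 ÷ £3.91 = 38,772.38; break-even revenue = 38,772.38 × £7.78 = £301,649.10.
Actual sales revenue = 98,060 × £7.78 = £762,906.80.
Margin of safety = (£762,906.80 − £301,649.10) ÷ £762,906.80 = 60.5%.

60.5%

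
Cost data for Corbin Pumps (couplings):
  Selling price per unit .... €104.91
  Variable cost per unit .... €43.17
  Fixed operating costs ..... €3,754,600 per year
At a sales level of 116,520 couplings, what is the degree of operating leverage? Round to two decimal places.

Total contribution margin = 116,520 × €61.74 = €7,193,944.80.
Operating income = contribution − fixed costs = €7,193,944.80 − €3,754,600 = €3,439,344.80.
So DOL = total CM / EBIT = €7,193,944.80 / €3,439,344.80 = 2.0917.

2.09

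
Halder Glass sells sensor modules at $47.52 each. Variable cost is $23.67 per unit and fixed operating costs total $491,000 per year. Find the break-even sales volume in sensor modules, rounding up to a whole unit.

20,588 sensor modules

Contribution margin per unit = $47.52 − $23.67 = $23.85.
Break-even Q = $491,000 / $23.85 = 20,587.00 → 20,588 sensor modules.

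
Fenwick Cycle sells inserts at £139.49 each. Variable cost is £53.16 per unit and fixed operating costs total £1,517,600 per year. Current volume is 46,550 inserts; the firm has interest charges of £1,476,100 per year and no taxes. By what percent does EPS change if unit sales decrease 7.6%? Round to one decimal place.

-29.8%

Contribution at this volume is 46,550 × £86.33 = £4,018,661.50.
Subtracting fixed costs: EBIT = £4,018,661.50 − £1,517,600 = £2,501,061.50.
Interest = £1,476,100.00, so EBIT − I = £1,024,961.50.
Degree of combined leverage = contribution ÷ (EBIT − I) = £4,018,661.50 ÷ £1,024,961.50 = 3.9208.
%ΔEPS = DCL × %ΔSales = 3.9208 × -7.6% = -29.8%.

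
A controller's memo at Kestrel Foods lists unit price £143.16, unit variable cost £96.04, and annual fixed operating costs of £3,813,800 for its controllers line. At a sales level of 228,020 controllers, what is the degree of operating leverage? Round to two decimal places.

Total contribution margin = 228,020 × £47.12 = £10,744,302.40.
Operating income = contribution − fixed costs = £10,744,302.40 − £3,813,800 = £6,930,502.40.
So DOL = total CM / EBIT = £10,744,302.40 / £6,930,502.40 = 1.5503.

1.55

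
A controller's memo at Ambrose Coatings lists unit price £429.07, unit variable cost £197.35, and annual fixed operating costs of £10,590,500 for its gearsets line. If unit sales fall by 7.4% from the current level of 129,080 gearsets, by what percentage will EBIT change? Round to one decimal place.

Total contribution margin = 129,080 × £231.72 = £29,910,417.60.
EBIT = £29,910,417.60 − £10,590,500 = £19,319,917.60.
DOL = contribution ÷ EBIT = £29,910,417.60 ÷ £19,319,917.60 = 1.5482.
Operating income changes by 1.5482 × -7.4% = -11.5%.

-11.5%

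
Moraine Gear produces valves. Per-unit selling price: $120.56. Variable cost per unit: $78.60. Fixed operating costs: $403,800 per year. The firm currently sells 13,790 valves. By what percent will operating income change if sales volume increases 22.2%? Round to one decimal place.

+73.5%

At 13,790 units, contribution = 13,790 × $41.96 = $578,628.40.
EBIT = $578,628.40 − $403,800 = $174,828.40.
DOL = contribution ÷ EBIT = $578,628.40 ÷ $174,828.40 = 3.3097.
So EBIT moves 3.3097 × (+22.2%) = +73.5%.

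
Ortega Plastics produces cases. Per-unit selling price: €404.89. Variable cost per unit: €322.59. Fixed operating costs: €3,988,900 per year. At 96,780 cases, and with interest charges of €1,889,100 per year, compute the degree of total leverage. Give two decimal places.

3.82

Total contribution margin = 96,780 × €82.30 = €7,964,994.00.
Subtracting fixed costs: EBIT = €7,964,994.00 − €3,988,900 = €3,976,094.00. Interest = €1,889,100.00.
DOL = €7,964,994.00 ÷ €3,976,094.00 = 2.0032; DFL = €3,976,094.00 ÷ €2,086,994.00 = 1.9052.
Combined leverage = 2.0032 × 1.9052 = 3.8165.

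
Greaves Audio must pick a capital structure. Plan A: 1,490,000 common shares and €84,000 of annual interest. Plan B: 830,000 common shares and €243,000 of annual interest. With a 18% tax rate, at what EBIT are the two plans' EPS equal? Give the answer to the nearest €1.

At indifference, (EBIT − 84,000)(1 − t)/1,490,000 = (EBIT − 243,000)(1 − t)/830,000.
The (1 − t) factor cancels: (EBIT − 84,000) × 830,000 = (EBIT − 243,000) × 1,490,000.
Solving, EBIT = (243,000·1,490,000 − 84,000·830,000) / (1,490,000 − 830,000) = 292,350,000,000 / 660,000 = 442,954.55.

€442,955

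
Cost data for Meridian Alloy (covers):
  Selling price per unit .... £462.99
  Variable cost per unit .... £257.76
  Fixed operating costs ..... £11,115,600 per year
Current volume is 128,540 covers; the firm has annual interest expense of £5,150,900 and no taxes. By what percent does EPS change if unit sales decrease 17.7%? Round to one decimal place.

-46.2%

At 128,540 units, contribution = 128,540 × £205.23 = £26,380,264.20.
Subtracting fixed costs: EBIT = £26,380,264.20 − £11,115,600 = £15,264,664.20.
Interest = £5,150,900.00, so EBIT − I = £10,113,764.20.
Degree of combined leverage = contribution ÷ (EBIT − I) = £26,380,264.20 ÷ £10,113,764.20 = 2.6084.
EPS therefore changes by 2.6084 × (-17.7%) = -46.2%.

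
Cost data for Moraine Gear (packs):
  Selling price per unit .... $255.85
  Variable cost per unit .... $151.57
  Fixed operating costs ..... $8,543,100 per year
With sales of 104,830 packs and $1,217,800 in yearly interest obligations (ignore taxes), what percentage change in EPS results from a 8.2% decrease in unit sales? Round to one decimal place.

-76.6%

Contribution at this volume is 104,830 × $104.28 = $10,931,672.40.
Subtracting fixed costs: EBIT = $10,931,672.40 − $8,543,100 = $2,388,572.40.
After interest of $1,217,800.00, pre-tax earnings = $1,170,772.40.
Degree of combined leverage = contribution ÷ (EBIT − I) = $10,931,672.40 ÷ $1,170,772.40 = 9.3371.
EPS therefore changes by 9.3371 × (-8.2%) = -76.6%.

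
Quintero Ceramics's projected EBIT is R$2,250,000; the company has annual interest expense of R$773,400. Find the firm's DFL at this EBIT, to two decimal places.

Interest = R$773,400.00.
Degree of financial leverage = EBIT / (EBIT − interest) = R$2,250,000 / R$1,476,600.00 = 1.5238.

1.52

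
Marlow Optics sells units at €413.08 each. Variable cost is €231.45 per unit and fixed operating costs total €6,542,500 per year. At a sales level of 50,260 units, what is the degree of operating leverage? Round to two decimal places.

Total contribution margin = 50,260 × €181.63 = €9,128,723.80.
Operating income = contribution − fixed costs = €9,128,723.80 − €6,542,500 = €2,586,223.80.
Degree of operating leverage = €9,128,723.80 / €2,586,223.80 = 3.5298.

3.53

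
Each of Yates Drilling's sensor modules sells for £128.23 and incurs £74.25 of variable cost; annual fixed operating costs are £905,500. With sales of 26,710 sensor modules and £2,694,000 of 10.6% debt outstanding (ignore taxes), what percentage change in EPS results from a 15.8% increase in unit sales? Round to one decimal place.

Contribution at this volume is 26,710 × £53.98 = £1,441,805.80.
Subtracting fixed costs: EBIT = £1,441,805.80 − £905,500 = £536,305.80.
Interest = £285,564.00, so EBIT − I = £250,741.80.
Degree of combined leverage = contribution ÷ (EBIT − I) = £1,441,805.80 ÷ £250,741.80 = 5.7502.
EPS therefore changes by 5.7502 × (+15.8%) = +90.9%.

+90.9%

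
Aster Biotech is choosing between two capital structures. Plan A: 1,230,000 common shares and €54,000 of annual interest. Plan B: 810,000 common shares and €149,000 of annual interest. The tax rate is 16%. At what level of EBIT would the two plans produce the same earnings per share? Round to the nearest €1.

At indifference, (EBIT − 54,000)(1 − t)/1,230,000 = (EBIT − 149,000)(1 − t)/810,000.
Cancelling (1 − t) and cross-multiplying: 810,000·(EBIT − 54,000) = 1,230,000·(EBIT − 149,000).
EBIT × (1,230,000 − 810,000) = 149,000 × 1,230,000 − 54,000 × 810,000 = 139,530,000,000, so EBIT = 139,530,000,000 ÷ 420,000 = 332,214.29.

€332,214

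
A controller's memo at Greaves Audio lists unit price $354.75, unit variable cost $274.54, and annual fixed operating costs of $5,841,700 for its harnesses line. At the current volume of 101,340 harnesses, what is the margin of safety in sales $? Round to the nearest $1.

$10,113,897

Unit CM = price − variable cost = $354.75 − $274.54 = $80.21. Break-even units = $5,841,700 ÷ $80.21 = 72,830.07; break-even revenue = 72,830.07 × $354.75 = $25,836,467.71.
Actual sales revenue = 101,340 × $354.75 = $35,950,365.00.
Margin of safety = $35,950,365.00 − $25,836,467.71 = $10,113,897.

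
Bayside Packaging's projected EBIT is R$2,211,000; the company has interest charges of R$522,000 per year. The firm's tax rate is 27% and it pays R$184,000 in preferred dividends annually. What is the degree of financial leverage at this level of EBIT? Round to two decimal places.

1.54

Annual interest charges come to R$522,000.00.
Preferred dividends grossed up pre-tax: R$184,000 / (1 − 0.27) = R$252,054.79.
DFL = EBIT ÷ [EBIT − I − D_p/(1−t)] = R$2,211,000 ÷ [R$2,211,000 − R$522,000.00 − R$252,054.79] = R$2,211,000 ÷ R$1,436,945.21 = 1.5387.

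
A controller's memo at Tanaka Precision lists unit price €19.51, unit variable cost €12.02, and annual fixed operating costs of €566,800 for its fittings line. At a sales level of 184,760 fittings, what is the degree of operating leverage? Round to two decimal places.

Total contribution margin = 184,760 × €7.49 = €1,383,852.40.
Subtracting fixed costs: EBIT = €1,383,852.40 − €566,800 = €817,052.40.
So DOL = total CM / EBIT = €1,383,852.40 / €817,052.40 = 1.6937.

1.69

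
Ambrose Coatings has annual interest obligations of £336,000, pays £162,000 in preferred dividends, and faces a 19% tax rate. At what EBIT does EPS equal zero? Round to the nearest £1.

£536,000

Preferred dividends are paid after tax, so their pre-tax equivalent is £162,000 ÷ (1 − 0.19) = £200,000.00.
EPS = 0 when EBIT covers interest plus the pre-tax preferred burden: £336,000 + £200,000.00 = £536,000.00.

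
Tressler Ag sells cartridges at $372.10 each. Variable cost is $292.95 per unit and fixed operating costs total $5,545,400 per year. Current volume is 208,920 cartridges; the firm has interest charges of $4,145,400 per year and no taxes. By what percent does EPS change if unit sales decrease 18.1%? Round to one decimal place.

Contribution at this volume is 208,920 × $79.15 = $16,536,018.00.
Operating income = contribution − fixed costs = $16,536,018.00 − $5,545,400 = $10,990,618.00.
Interest = $4,145,400.00, so EBIT − I = $6,845,218.00.
DCL = total CM / (EBIT − I) = $16,536,018.00 / $6,845,218.00 = 2.4157.
EPS therefore changes by 2.4157 × (-18.1%) = -43.7%.

-43.7%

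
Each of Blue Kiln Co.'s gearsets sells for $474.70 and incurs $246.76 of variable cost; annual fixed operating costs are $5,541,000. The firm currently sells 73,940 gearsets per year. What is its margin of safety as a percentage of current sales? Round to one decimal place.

67.1%

Each unit contributes $474.70 − $246.76 = $227.94. Break-even units = $5,541,000 ÷ $227.94 = 24,309.03; break-even revenue = 24,309.03 × $474.70 = $11,539,495.92.
Current sales = 73,940 × $474.70 = $35,099,318.00.
Margin of safety = ($35,099,318.00 − $11,539,495.92) ÷ $35,099,318.00 = 67.1%.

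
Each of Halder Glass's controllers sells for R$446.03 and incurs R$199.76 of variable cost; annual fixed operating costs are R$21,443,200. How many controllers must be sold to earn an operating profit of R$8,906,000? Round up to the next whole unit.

Unit CM = price − variable cost = R$446.03 − R$199.76 = R$246.27.
Units = (FC + target) / CM = (R$21,443,200 + R$8,906,000) / R$246.27 = 123,235.47, so 123,236 controllers.

123,236 controllers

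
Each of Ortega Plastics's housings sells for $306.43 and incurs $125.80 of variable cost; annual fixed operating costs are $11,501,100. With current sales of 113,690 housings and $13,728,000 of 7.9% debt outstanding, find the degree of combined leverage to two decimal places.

Total contribution margin = 113,690 × $180.63 = $20,535,824.70.
Subtracting fixed costs: EBIT = $20,535,824.70 − $11,501,100 = $9,034,724.70. Interest = $1,084,512.00.
DOL = $20,535,824.70 ÷ $9,034,724.70 = 2.2730; DFL = $9,034,724.70 ÷ $7,950,212.70 = 1.1364.
DCL = DOL × DFL = 2.2730 × 1.1364 = 2.5830.

2.58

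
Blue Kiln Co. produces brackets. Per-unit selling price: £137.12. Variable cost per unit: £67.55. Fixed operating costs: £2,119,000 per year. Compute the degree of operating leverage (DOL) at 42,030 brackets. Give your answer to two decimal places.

3.63

Contribution at this volume is 42,030 × £69.57 = £2,924,027.10.
EBIT = £2,924,027.10 − £2,119,000 = £805,027.10.
DOL = contribution ÷ EBIT = £2,924,027.10 ÷ £805,027.10 = 3.6322.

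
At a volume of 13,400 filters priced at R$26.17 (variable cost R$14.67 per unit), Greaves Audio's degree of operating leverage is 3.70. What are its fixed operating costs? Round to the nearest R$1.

At 13,400 units, contribution = 13,400 × R$11.50 = R$154,100.00.
DOL = contribution / EBIT, so EBIT = R$154,100.00 / 3.70 = R$41,648.65.
Fixed costs = CM − EBIT = R$154,100.00 − R$41,648.65 = R$112,451.

R$112,451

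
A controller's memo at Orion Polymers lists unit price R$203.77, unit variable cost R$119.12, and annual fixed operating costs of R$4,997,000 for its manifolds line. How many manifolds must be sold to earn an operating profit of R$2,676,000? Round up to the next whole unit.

90,644 manifolds

Unit CM = price − variable cost = R$203.77 − R$119.12 = R$84.65.
Need Q such that Q × R$84.65 − R$4,997,000 = R$2,676,000, i.e. Q = R$7,673,000 / R$84.65 = 90,643.83 → 90,644.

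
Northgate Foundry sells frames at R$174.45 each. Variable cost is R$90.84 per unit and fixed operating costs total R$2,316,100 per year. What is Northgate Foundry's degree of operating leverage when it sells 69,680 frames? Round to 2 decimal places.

Contribution at this volume is 69,680 × R$83.61 = R$5,825,944.80.
Operating income = contribution − fixed costs = R$5,825,944.80 − R$2,316,100 = R$3,509,844.80.
Degree of operating leverage = R$5,825,944.80 / R$3,509,844.80 = 1.6599.

1.66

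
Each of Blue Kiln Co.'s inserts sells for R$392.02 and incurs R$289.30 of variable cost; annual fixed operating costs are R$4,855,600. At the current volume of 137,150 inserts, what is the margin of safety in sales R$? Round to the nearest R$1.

Unit CM = price − variable cost = R$392.02 − R$289.30 = R$102.72. Break-even units = R$4,855,600 ÷ R$102.72 = 47,270.25; break-even revenue = 47,270.25 × R$392.02 = R$18,530,883.10.
Current sales = 137,150 × R$392.02 = R$53,765,543.00.
Margin of safety = R$53,765,543.00 − R$18,530,883.10 = R$35,234,660.

R$35,234,660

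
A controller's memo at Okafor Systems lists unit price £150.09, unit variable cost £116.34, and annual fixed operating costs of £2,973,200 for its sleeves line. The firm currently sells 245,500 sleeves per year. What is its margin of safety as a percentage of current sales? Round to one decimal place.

Each unit contributes £150.09 − £116.34 = £33.75. Break-even units = £2,973,200 ÷ £33.75 = 88,094.81; break-even revenue = 88,094.81 × £150.09 = £13,222,150.76.
Actual sales revenue = 245,500 × £150.09 = £36,847,095.00.
Margin of safety = (£36,847,095.00 − £13,222,150.76) ÷ £36,847,095.00 = 64.1%.

64.1%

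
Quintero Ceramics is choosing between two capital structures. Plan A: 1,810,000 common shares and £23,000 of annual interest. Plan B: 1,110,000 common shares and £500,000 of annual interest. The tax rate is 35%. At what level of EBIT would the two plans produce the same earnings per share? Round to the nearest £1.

At indifference, (EBIT − 23,000)(1 − t)/1,810,000 = (EBIT − 500,000)(1 − t)/1,110,000.
The (1 − t) factor cancels: (EBIT − 23,000) × 1,110,000 = (EBIT − 500,000) × 1,810,000.
EBIT × (1,810,000 − 1,110,000) = 500,000 × 1,810,000 − 23,000 × 1,110,000 = 879,470,000,000, so EBIT = 879,470,000,000 ÷ 700,000 = 1,256,385.71.

£1,256,386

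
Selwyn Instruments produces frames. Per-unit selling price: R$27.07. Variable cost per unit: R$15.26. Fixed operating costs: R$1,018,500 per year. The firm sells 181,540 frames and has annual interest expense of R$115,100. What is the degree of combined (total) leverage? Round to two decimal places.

2.12

Total contribution margin = 181,540 × R$11.81 = R$2,143,987.40.
Subtracting fixed costs: EBIT = R$2,143,987.40 − R$1,018,500 = R$1,125,487.40. Interest = R$115,100.00, so EBIT − I = R$1,010,387.40.
Degree of total leverage = total CM / (EBIT − interest) = R$2,143,987.40 / R$1,010,387.40 = 2.1219.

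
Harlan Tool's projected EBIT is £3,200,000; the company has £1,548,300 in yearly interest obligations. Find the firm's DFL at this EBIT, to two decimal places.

1.94

Annual interest charges come to £1,548,300.00.
Degree of financial leverage = EBIT / (EBIT − interest) = £3,200,000 / £1,651,700.00 = 1.9374.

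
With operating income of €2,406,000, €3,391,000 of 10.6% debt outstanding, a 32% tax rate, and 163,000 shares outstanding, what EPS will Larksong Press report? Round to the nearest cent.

€8.54

Interest = €359,446.00, so EBT = €2,406,000 − €359,446.00 = €2,046,554.00.
Net income = €2,046,554.00 × (1 − 0.32) = €1,391,656.72.
Per share: €1,391,656.72 / 163,000 shares = €8.54.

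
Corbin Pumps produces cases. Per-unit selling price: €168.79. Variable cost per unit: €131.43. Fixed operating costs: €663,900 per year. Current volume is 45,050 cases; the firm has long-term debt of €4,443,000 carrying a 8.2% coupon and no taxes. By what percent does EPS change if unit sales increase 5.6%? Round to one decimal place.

At 45,050 units, contribution = 45,050 × €37.36 = €1,683,068.00.
EBIT = €1,683,068.00 − €663,900 = €1,019,168.00.
Interest = €364,326.00, so EBIT − I = €654,842.00.
DCL = total CM / (EBIT − I) = €1,683,068.00 / €654,842.00 = 2.5702.
EPS therefore changes by 2.5702 × (+5.6%) = +14.4%.

+14.4%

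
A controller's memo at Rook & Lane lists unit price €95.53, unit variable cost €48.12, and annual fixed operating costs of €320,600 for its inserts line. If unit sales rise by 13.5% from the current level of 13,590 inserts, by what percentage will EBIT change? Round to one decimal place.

Total contribution margin = 13,590 × €47.41 = €644,301.90.
Operating income = contribution − fixed costs = €644,301.90 − €320,600 = €323,701.90.
Degree of operating leverage = €644,301.90 / €323,701.90 = 1.9904.
%ΔEBIT = DOL × %ΔSales = 1.9904 × +13.5% = +26.9%.

+26.9%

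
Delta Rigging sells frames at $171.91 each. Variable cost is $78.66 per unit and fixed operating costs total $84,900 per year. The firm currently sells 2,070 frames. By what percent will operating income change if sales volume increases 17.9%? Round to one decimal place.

+32.0%

At 2,070 units, contribution = 2,070 × $93.25 = $193,027.50.
Subtracting fixed costs: EBIT = $193,027.50 − $84,900 = $108,127.50.
So DOL = total CM / EBIT = $193,027.50 / $108,127.50 = 1.7852.
%ΔEBIT = DOL × %ΔSales = 1.7852 × +17.9% = +32.0%.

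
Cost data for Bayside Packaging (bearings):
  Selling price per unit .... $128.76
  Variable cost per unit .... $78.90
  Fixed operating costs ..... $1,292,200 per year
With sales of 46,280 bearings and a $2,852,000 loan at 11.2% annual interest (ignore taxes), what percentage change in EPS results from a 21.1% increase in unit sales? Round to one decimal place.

+70.0%

Total contribution margin = 46,280 × $49.86 = $2,307,520.80.
EBIT = $2,307,520.80 − $1,292,200 = $1,015,320.80.
Interest = $319,424.00, so EBIT − I = $695,896.80.
DCL = total CM / (EBIT − I) = $2,307,520.80 / $695,896.80 = 3.3159.
EPS therefore changes by 3.3159 × (+21.1%) = +70.0%.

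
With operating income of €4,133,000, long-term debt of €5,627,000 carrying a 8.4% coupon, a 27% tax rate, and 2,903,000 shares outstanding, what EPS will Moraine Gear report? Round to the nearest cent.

Pre-tax income = €4,133,000 − €472,668.00 = €3,660,332.00.
After tax at 27%: net income = €3,660,332.00 × 0.73 = €2,672,042.36.
EPS = €2,672,042.36 ÷ 2,903,000 = €0.92.

€0.92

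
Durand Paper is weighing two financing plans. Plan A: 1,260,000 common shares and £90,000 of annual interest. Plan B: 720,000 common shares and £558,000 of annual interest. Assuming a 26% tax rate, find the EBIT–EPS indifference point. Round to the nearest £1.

£1,182,000

Set EPS_A = EPS_B: (EBIT − £90,000)(1 − 0.26) ÷ 1,260,000 = (EBIT − £558,000)(1 − 0.26) ÷ 720,000.
The (1 − t) factor cancels: (EBIT − 90,000) × 720,000 = (EBIT − 558,000) × 1,260,000.
Solving, EBIT = (558,000·1,260,000 − 90,000·720,000) / (1,260,000 − 720,000) = 638,280,000,000 / 540,000 = 1,182,000.00.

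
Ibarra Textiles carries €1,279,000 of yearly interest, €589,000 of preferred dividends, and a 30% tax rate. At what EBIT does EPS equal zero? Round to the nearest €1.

€2,120,429

Grossing the preferred dividend up to pre-tax terms: €589,000 / (1 − 0.30) = €841,428.57.
Financial break-even EBIT = interest + D_p ÷ (1 − t) = €1,279,000 + €841,428.57 = €2,120,428.57.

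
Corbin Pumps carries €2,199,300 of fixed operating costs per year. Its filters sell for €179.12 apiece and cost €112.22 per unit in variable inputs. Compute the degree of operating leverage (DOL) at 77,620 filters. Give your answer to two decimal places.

At 77,620 units, contribution = 77,620 × €66.90 = €5,192,778.00.
Operating income = contribution − fixed costs = €5,192,778.00 − €2,199,300 = €2,993,478.00.
So DOL = total CM / EBIT = €5,192,778.00 / €2,993,478.00 = 1.7347.

1.73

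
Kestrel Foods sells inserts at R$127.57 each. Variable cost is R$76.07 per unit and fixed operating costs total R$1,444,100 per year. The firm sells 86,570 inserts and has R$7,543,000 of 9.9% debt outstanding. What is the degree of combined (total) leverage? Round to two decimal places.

1.97

Total contribution margin = 86,570 × R$51.50 = R$4,458,355.00.
EBIT = R$4,458,355.00 − R$1,444,100 = R$3,014,255.00. Interest = R$746,757.00.
DOL = R$4,458,355.00 ÷ R$3,014,255.00 = 1.4791; DFL = R$3,014,255.00 ÷ R$2,267,498.00 = 1.3293.
Combined leverage = 1.4791 × 1.3293 = 1.9662.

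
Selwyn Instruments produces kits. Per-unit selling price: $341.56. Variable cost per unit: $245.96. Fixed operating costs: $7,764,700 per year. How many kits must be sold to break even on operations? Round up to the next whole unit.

Contribution margin per unit = $341.56 − $245.96 = $95.60.
Break-even Q = $7,764,700 / $95.60 = 81,220.71 → 81,221 kits.

81,221 kits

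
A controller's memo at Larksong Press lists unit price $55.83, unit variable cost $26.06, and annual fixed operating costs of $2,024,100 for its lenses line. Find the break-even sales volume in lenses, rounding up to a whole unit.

67,992 lenses

Unit CM = price − variable cost = $55.83 − $26.06 = $29.77.
Break-even Q = $2,024,100 / $29.77 = 67,991.27 → 67,992 lenses.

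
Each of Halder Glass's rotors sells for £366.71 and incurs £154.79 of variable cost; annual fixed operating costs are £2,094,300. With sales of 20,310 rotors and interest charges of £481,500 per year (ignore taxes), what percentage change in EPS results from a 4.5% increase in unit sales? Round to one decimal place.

At 20,310 units, contribution = 20,310 × £211.92 = £4,304,095.20.
Subtracting fixed costs: EBIT = £4,304,095.20 − £2,094,300 = £2,209,795.20.
Interest = £481,500.00, so EBIT − I = £1,728,295.20.
Degree of combined leverage = contribution ÷ (EBIT − I) = £4,304,095.20 ÷ £1,728,295.20 = 2.4904.
EPS therefore changes by 2.4904 × (+4.5%) = +11.2%.

+11.2%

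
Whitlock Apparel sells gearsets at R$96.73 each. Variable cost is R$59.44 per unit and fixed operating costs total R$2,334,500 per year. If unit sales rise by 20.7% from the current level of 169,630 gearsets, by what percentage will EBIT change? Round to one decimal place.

Total contribution margin = 169,630 × R$37.29 = R$6,325,502.70.
EBIT = R$6,325,502.70 − R$2,334,500 = R$3,991,002.70.
So DOL = total CM / EBIT = R$6,325,502.70 / R$3,991,002.70 = 1.5849.
So EBIT moves 1.5849 × (+20.7%) = +32.8%.

+32.8%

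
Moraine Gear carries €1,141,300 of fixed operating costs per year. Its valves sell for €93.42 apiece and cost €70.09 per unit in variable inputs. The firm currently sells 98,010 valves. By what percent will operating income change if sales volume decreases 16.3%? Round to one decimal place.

-32.5%

Total contribution margin = 98,010 × €23.33 = €2,286,573.30.
EBIT = €2,286,573.30 − €1,141,300 = €1,145,273.30.
Degree of operating leverage = €2,286,573.30 / €1,145,273.30 = 1.9965.
So EBIT moves 1.9965 × (-16.3%) = -32.5%.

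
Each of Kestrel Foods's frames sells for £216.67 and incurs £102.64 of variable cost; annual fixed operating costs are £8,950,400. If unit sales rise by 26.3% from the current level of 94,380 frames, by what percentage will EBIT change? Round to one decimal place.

+156.2%

Total contribution margin = 94,380 × £114.03 = £10,762,151.40.
EBIT = £10,762,151.40 − £8,950,400 = £1,811,751.40.
DOL = contribution ÷ EBIT = £10,762,151.40 ÷ £1,811,751.40 = 5.9402.
So EBIT moves 5.9402 × (+26.3%) = +156.2%.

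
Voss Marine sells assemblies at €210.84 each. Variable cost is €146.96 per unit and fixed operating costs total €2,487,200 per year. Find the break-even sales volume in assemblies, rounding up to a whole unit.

38,936 assemblies

Each unit contributes €210.84 − €146.96 = €63.88.
Break-even volume = fixed costs ÷ CM per unit = €2,487,200 ÷ €63.88 = 38,935.50, so 38,936 assemblies.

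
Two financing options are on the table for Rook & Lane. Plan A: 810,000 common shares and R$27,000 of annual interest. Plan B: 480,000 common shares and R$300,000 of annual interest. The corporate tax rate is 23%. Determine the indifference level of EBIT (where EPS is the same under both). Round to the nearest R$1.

At indifference, (EBIT − 27,000)(1 − t)/810,000 = (EBIT − 300,000)(1 − t)/480,000.
Cancelling (1 − t) and cross-multiplying: 480,000·(EBIT − 27,000) = 810,000·(EBIT − 300,000).
Solving, EBIT = (300,000·810,000 − 27,000·480,000) / (810,000 − 480,000) = 230,040,000,000 / 330,000 = 697,090.91.

R$697,091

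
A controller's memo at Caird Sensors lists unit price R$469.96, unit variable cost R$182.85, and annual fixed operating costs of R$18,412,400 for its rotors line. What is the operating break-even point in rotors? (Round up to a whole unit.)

Unit CM = price − variable cost = R$469.96 − R$182.85 = R$287.11.
Break-even Q = R$18,412,400 / R$287.11 = 64,130.12 → 64,131 rotors.

64,131 rotors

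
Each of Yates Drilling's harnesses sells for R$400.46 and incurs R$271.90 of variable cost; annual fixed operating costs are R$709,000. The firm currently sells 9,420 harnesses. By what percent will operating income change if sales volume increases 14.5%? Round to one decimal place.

Total contribution margin = 9,420 × R$128.56 = R$1,211,035.20.
EBIT = R$1,211,035.20 − R$709,000 = R$502,035.20.
So DOL = total CM / EBIT = R$1,211,035.20 / R$502,035.20 = 2.4123.
%ΔEBIT = DOL × %ΔSales = 2.4123 × +14.5% = +35.0%.

+35.0%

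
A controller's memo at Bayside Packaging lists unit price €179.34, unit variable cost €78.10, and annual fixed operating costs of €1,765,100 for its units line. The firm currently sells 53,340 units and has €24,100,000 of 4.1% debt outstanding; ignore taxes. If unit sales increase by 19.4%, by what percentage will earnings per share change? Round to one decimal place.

Total contribution margin = 53,340 × €101.24 = €5,400,141.60.
EBIT = €5,400,141.60 − €1,765,100 = €3,635,041.60.
After interest of €988,100.00, pre-tax earnings = €2,646,941.60.
Degree of combined leverage = contribution ÷ (EBIT − I) = €5,400,141.60 ÷ €2,646,941.60 = 2.0401.
EPS therefore changes by 2.0401 × (+19.4%) = +39.6%.

+39.6%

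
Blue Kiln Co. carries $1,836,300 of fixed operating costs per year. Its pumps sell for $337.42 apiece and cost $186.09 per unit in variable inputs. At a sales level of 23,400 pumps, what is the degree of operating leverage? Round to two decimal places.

2.08

At 23,400 units, contribution = 23,400 × $151.33 = $3,541,122.00.
EBIT = $3,541,122.00 − $1,836,300 = $1,704,822.00.
Degree of operating leverage = $3,541,122.00 / $1,704,822.00 = 2.0771.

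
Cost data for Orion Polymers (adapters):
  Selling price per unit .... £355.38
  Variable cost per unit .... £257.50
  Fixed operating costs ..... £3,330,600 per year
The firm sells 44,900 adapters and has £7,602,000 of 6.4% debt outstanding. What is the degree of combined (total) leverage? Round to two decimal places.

Total contribution margin = 44,900 × £97.88 = £4,394,812.00.
Subtracting fixed costs: EBIT = £4,394,812.00 − £3,330,600 = £1,064,212.00. Interest = £486,528.00, so EBIT − I = £577,684.00.
Degree of total leverage = total CM / (EBIT − interest) = £4,394,812.00 / £577,684.00 = 7.6076.

7.61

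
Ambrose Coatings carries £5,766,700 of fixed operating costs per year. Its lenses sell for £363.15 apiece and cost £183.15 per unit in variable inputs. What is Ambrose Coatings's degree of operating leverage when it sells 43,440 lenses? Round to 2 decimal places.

3.81

Contribution at this volume is 43,440 × £180.00 = £7,819,200.00.
Subtracting fixed costs: EBIT = £7,819,200.00 − £5,766,700 = £2,052,500.00.
DOL = contribution ÷ EBIT = £7,819,200.00 ÷ £2,052,500.00 = 3.8096.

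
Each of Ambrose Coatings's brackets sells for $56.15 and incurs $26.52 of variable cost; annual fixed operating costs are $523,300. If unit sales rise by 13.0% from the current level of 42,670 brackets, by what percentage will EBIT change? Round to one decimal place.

Contribution at this volume is 42,670 × $29.63 = $1,264,312.10.
Subtracting fixed costs: EBIT = $1,264,312.10 − $523,300 = $741,012.10.
So DOL = total CM / EBIT = $1,264,312.10 / $741,012.10 = 1.7062.
%ΔEBIT = DOL × %ΔSales = 1.7062 × +13.0% = +22.2%.

+22.2%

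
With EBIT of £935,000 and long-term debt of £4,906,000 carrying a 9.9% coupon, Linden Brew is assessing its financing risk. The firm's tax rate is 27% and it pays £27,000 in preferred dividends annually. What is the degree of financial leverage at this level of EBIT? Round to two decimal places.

2.27

Annual interest charges come to £485,694.00.
Preferred dividends grossed up pre-tax: £27,000 / (1 − 0.27) = £36,986.30.
DFL = EBIT ÷ [EBIT − I − D_p/(1−t)] = £935,000 ÷ [£935,000 − £485,694.00 − £36,986.30] = £935,000 ÷ £412,319.70 = 2.2677.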